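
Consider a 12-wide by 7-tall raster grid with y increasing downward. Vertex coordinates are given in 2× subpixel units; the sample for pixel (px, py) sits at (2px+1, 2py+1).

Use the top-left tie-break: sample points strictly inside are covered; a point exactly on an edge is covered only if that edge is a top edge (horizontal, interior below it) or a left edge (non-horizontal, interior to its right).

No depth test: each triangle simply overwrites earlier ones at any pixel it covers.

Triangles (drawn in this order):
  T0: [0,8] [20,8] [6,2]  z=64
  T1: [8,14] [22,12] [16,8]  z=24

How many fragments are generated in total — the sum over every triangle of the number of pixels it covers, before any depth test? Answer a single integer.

T0:
  2·area = 120  (B↔C swapped to make it positive)
  edge (0, 8)→(6, 2): d=(6,-6) top-left  bias=+0
  edge (6, 2)→(20, 8): d=(14,6) right/bottom  bias=-1
  edge (20, 8)→(0, 8): d=(-20,0) right/bottom  bias=-1
    (3,0)@(7, 1): e=[0,-20,140] → ·  [on edge]
    (2,1)@(5, 3): e=[0,20,100] → █  [on edge]
    (3,1)@(7, 3): e=[12,8,100] → █
    (4,1)@(9, 3): e=[24,-4,100] → ·
    (1,2)@(3, 5): e=[0,60,60] → █  [on edge]
    (4,2)@(9, 5): e=[36,24,60] → █
    (5,2)@(11, 5): e=[48,12,60] → █
    (6,2)@(13, 5): e=[60,0,60] → ·  [on edge]
    (0,3)@(1, 7): e=[0,100,20] → █  [on edge]
    (6,3)@(13, 7): e=[72,28,20] → █
    (7,3)@(15, 7): e=[84,16,20] → █
    (8,3)@(17, 7): e=[96,4,20] → █
  covered (16 px):
    · · · · · · · · · · · ·
    · · █ █ · · · · · · · ·
    · █ █ █ █ █ · · · · · ·
    █ █ █ █ █ █ █ █ █ · · ·
    · · · · · · · · · · · ·
    · · · · · · · · · · · ·
    · · · · · · · · · · · ·
T1:
  2·area = 68  (B↔C swapped to make it positive)
  edge (8, 14)→(16, 8): d=(8,-6) top-left  bias=+0
  edge (16, 8)→(22, 12): d=(6,4) right/bottom  bias=-1
  edge (22, 12)→(8, 14): d=(-14,2) right/bottom  bias=-1
    (7,4)@(15, 9): e=[2,10,56] → █
    (8,4)@(17, 9): e=[14,2,52] → █
    (9,4)@(19, 9): e=[26,-6,48] → ·
    (6,5)@(13, 11): e=[6,30,32] → █
    (9,5)@(19, 11): e=[42,6,20] → █
    (10,5)@(21, 11): e=[54,-2,16] → ·
    (5,6)@(11, 13): e=[10,50,8] → █
    (7,6)@(15, 13): e=[34,34,0] → ·  [on edge]
    (8,6)@(17, 13): e=[46,26,-4] → ·
    (9,6)@(19, 13): e=[58,18,-8] → ·
  covered (8 px):
    · · · · · · · · · · · ·
    · · · · · · · · · · · ·
    · · · · · · · · · · · ·
    · · · · · · · · · · · ·
    · · · · · · · █ █ · · ·
    · · · · · · █ █ █ █ · ·
    · · · · · █ █ · · · · ·

Answer: 24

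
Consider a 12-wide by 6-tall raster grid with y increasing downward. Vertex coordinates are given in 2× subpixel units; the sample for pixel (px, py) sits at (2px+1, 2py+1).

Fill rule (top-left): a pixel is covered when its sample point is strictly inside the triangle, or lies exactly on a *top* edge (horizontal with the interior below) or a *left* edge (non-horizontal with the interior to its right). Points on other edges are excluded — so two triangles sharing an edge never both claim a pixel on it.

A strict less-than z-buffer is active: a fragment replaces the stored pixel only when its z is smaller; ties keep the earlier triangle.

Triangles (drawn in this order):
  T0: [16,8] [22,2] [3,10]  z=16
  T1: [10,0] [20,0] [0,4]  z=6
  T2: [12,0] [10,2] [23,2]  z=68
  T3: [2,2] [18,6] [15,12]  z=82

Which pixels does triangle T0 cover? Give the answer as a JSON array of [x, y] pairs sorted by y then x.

T0:
  2·area = 66  (B↔C swapped to make it positive)
  edge (16, 8)→(3, 10): d=(-13,2) right/bottom  bias=-1
  edge (3, 10)→(22, 2): d=(19,-8) top-left  bias=+0
  edge (22, 2)→(16, 8): d=(-6,6) right/bottom  bias=-1
    (11,0)@(23, 1): e=[77,-11,0] → .  [on edge]
    (10,1)@(21, 3): e=[55,11,0] → .  [on edge]
    (7,2)@(15, 5): e=[41,1,24] → X
    (8,2)@(17, 5): e=[37,17,12] → X
    (9,2)@(19, 5): e=[33,33,0] → .  [on edge]
    (5,3)@(11, 7): e=[23,7,36] → X
    (6,3)@(13, 7): e=[19,23,24] → X
    (8,3)@(17, 7): e=[11,55,0] → .  [on edge]
    (3,4)@(7, 9): e=[5,13,48] → X
    (4,4)@(9, 9): e=[1,29,36] → X
    (5,4)@(11, 9): e=[-3,45,24] → .
    (6,4)@(13, 9): e=[-7,61,12] → .
    (7,4)@(15, 9): e=[-11,77,0] → .  [on edge]
    (6,5)@(13, 11): e=[-33,99,0] → .  [on edge]
  covered (7 px):
    . . . . . . . . . . . .
    . . . . . . . . . . . .
    . . . . . . . X X . . .
    . . . . . X X X . . . .
    . . . X X . . . . . . .
    . . . . . . . . . . . .
T1:
  2·area = 40
  edge (10, 0)→(20, 0): d=(10,0) top-left  bias=+0
  edge (20, 0)→(0, 4): d=(-20,4) right/bottom  bias=-1
  edge (0, 4)→(10, 0): d=(10,-4) top-left  bias=+0
    (4,0)@(9, 1): e=[10,24,6] → X
    (5,0)@(11, 1): e=[10,16,14] → X
    (6,0)@(13, 1): e=[10,8,22] → X
    (7,0)@(15, 1): e=[10,0,30] → .  [on edge]
    (1,1)@(3, 3): e=[30,8,2] → X
    (2,1)@(5, 3): e=[30,0,10] → .  [on edge]
    (4,1)@(9, 3): e=[30,-16,26] → .
    (5,1)@(11, 3): e=[30,-24,34] → .
    (6,1)@(13, 3): e=[30,-32,42] → .
    (1,2)@(3, 5): e=[50,-32,22] → .
  covered (4 px):
    . . . . X X X . . . . .
    . X . . . . . . . . . .
    . . . . . . . . . . . .
    . . . . . . . . . . . .
    . . . . . . . . . . . .
    . . . . . . . . . . . .
T2:
  2·area = 26  (B↔C swapped to make it positive)
  edge (12, 0)→(23, 2): d=(11,2) right/bottom  bias=-1
  edge (23, 2)→(10, 2): d=(-13,0) right/bottom  bias=-1
  edge (10, 2)→(12, 0): d=(2,-2) top-left  bias=+0
    (5,0)@(11, 1): e=[13,13,0] → X  [on edge]
    (6,0)@(13, 1): e=[9,13,4] → X
    (7,0)@(15, 1): e=[5,13,8] → X
    (8,0)@(17, 1): e=[1,13,12] → X
    (9,0)@(19, 1): e=[-3,13,16] → .
    (4,1)@(9, 3): e=[39,-13,0] → .  [on edge]
    (5,1)@(11, 3): e=[35,-13,4] → .
    (6,1)@(13, 3): e=[31,-13,8] → .
    (7,1)@(15, 3): e=[27,-13,12] → .
    (8,1)@(17, 3): e=[23,-13,16] → .
    (3,2)@(7, 5): e=[65,-39,0] → .  [on edge]
    (2,3)@(5, 7): e=[91,-65,0] → .  [on edge]
    (1,4)@(3, 9): e=[117,-91,0] → .  [on edge]
    (0,5)@(1, 11): e=[143,-117,0] → .  [on edge]
  covered (4 px):
    . . . . . X X X X . . .
    . . . . . . . . . . . .
    . . . . . . . . . . . .
    . . . . . . . . . . . .
    . . . . . . . . . . . .
    . . . . . . . . . . . .
T3:
  2·area = 108
  edge (2, 2)→(18, 6): d=(16,4) right/bottom  bias=-1
  edge (18, 6)→(15, 12): d=(-3,6) right/bottom  bias=-1
  edge (15, 12)→(2, 2): d=(-13,-10) top-left  bias=+0
    (2,1)@(5, 3): e=[4,87,17] → X
    (3,1)@(7, 3): e=[-4,75,37] → .
    (2,2)@(5, 5): e=[36,81,-9] → .
    (3,2)@(7, 5): e=[28,69,11] → X
    (4,2)@(9, 5): e=[20,57,31] → X
    (5,2)@(11, 5): e=[12,45,51] → X
    (6,2)@(13, 5): e=[4,33,71] → X
    (7,2)@(15, 5): e=[-4,21,91] → .
    (3,3)@(7, 7): e=[60,63,-15] → .
    (4,3)@(9, 7): e=[52,51,5] → X
    (7,3)@(15, 7): e=[28,15,65] → X
    (8,3)@(17, 7): e=[20,3,85] → X
  covered (13 px):
    . . . . . . . . . . . .
    . . X . . . . . . . . .
    . . . X X X X . . . . .
    . . . . X X X X X . . .
    . . . . . . X X . . . .
    . . . . . . . X . . . .

Result: [[7,2],[8,2],[5,3],[6,3],[7,3],[3,4],[4,4]]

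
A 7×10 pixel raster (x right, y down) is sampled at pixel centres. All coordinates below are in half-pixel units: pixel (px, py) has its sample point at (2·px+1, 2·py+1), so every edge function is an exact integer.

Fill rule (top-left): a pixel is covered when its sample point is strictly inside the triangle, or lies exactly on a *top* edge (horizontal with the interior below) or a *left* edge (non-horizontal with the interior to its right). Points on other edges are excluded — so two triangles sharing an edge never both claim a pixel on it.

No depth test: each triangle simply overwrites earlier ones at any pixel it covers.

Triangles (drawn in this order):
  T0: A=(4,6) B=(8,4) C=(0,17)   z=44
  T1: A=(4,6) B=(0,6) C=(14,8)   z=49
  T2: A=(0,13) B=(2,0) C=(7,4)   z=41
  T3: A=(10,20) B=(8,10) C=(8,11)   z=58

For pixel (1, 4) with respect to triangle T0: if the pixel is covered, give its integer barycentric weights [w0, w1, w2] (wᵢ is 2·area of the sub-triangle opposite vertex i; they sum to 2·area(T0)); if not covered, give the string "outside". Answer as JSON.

T0:
  2·area = 36
  edge (4, 6)→(8, 4): d=(4,-2) top-left  bias=+0
  edge (8, 4)→(0, 17): d=(-8,13) right/bottom  bias=-1
  edge (0, 17)→(4, 6): d=(4,-11) top-left  bias=+0
    (3,2)@(7, 5): e=[2,5,29] → X
    (4,2)@(9, 5): e=[6,-21,51] → .
    (2,3)@(5, 7): e=[6,15,15] → X
    (3,3)@(7, 7): e=[10,-11,37] → .
    (1,4)@(3, 9): e=[10,25,1] → X
    (2,4)@(5, 9): e=[14,-1,23] → .
    (1,5)@(3, 11): e=[18,9,9] → X
    (2,5)@(5, 11): e=[22,-17,31] → .
    (1,6)@(3, 13): e=[26,-7,17] → .
    (0,7)@(1, 15): e=[30,3,3] → X
    (1,7)@(3, 15): e=[34,-23,25] → .
    (0,8)@(1, 17): e=[38,-13,11] → .
  covered (5 px):
    . . . . . . .
    . . . . . . .
    . . . X . . .
    . . X . . . .
    . X . . . . .
    . X . . . . .
    . . . . . . .
    X . . . . . .
    . . . . . . .
    . . . . . . .
T1:
  2·area = 8  (B↔C swapped to make it positive)
  edge (4, 6)→(14, 8): d=(10,2) right/bottom  bias=-1
  edge (14, 8)→(0, 6): d=(-14,-2) top-left  bias=+0
  edge (0, 6)→(4, 6): d=(4,0) top-left  bias=+0
    (3,3)@(7, 7): e=[4,0,4] → X  [on edge]
    (4,3)@(9, 7): e=[0,4,4] → .  [on edge]
    (3,4)@(7, 9): e=[24,-28,12] → .
  covered (1 px):
    . . . . . . .
    . . . . . . .
    . . . . . . .
    . . . X . . .
    . . . . . . .
    . . . . . . .
    . . . . . . .
    . . . . . . .
    . . . . . . .
    . . . . . . .
T2:
  2·area = 73
  edge (0, 13)→(2, 0): d=(2,-13) top-left  bias=+0
  edge (2, 0)→(7, 4): d=(5,4) right/bottom  bias=-1
  edge (7, 4)→(0, 13): d=(-7,9) right/bottom  bias=-1
    (1,0)@(3, 1): e=[15,1,57] → X
    (2,0)@(5, 1): e=[41,-7,39] → .
    (1,1)@(3, 3): e=[19,11,43] → X
    (2,1)@(5, 3): e=[45,3,25] → X
    (3,1)@(7, 3): e=[71,-5,7] → .
    (1,2)@(3, 5): e=[23,21,29] → X
    (3,2)@(7, 5): e=[75,5,-7] → .
    (0,3)@(1, 7): e=[1,39,33] → X
    (2,3)@(5, 7): e=[53,23,-3] → .
    (0,4)@(1, 9): e=[5,49,19] → X
    (2,4)@(5, 9): e=[57,33,-17] → .
    (0,5)@(1, 11): e=[9,59,5] → X
  covered (10 px):
    . X . . . . .
    . X X . . . .
    . X X . . . .
    X X . . . . .
    X X . . . . .
    X . . . . . .
    . . . . . . .
    . . . . . . .
    . . . . . . .
    . . . . . . .
T3:
  2·area = 2  (B↔C swapped to make it positive)
  edge (10, 20)→(8, 11): d=(-2,-9) top-left  bias=+0
  edge (8, 11)→(8, 10): d=(0,-1) top-left  bias=+0
  edge (8, 10)→(10, 20): d=(2,10) right/bottom  bias=-1
    (3,2)@(7, 5): e=[3,-1,0] → .  [on edge]
    (4,7)@(9, 15): e=[1,1,0] → .  [on edge]
  covered (0 px):
    . . . . . . .
    . . . . . . .
    . . . . . . .
    . . . . . . .
    . . . . . . .
    . . . . . . .
    . . . . . . .
    . . . . . . .
    . . . . . . .
    . . . . . . .

Final: [25,1,10]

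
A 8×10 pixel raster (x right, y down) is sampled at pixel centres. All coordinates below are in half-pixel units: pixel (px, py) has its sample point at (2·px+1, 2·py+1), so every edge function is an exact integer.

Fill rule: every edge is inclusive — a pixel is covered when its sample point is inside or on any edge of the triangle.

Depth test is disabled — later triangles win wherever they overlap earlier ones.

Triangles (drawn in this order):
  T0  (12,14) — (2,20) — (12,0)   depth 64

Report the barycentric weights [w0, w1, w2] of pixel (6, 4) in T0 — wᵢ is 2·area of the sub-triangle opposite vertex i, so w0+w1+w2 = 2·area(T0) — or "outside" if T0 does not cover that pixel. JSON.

T0:
  2·area = 140
  edge (12, 14)→(2, 20): d=(-10,6) inclusive
  edge (2, 20)→(12, 0): d=(10,-20) inclusive
  edge (12, 0)→(12, 14): d=(0,14) inclusive
    (5,1)@(11, 3): e=[116,10,14] → #
    (6,1)@(13, 3): e=[104,50,-14] → ·
    (5,2)@(11, 5): e=[96,30,14] → #
    (6,2)@(13, 5): e=[84,70,-14] → ·
    (4,3)@(9, 7): e=[88,10,42] → #
    (6,3)@(13, 7): e=[64,90,-14] → ·
    (4,4)@(9, 9): e=[68,30,42] → #
    (6,4)@(13, 9): e=[44,110,-14] → ·
    (3,5)@(7, 11): e=[60,10,70] → #
    (6,5)@(13, 11): e=[24,130,-14] → ·
    (3,6)@(7, 13): e=[40,30,70] → #
    (6,6)@(13, 13): e=[4,150,-14] → ·
    (3,8)@(7, 17): e=[0,70,70] → #  [on edge]
  covered (18 px):
    · · · · · · · ·
    · · · · · # · ·
    · · · · · # · ·
    · · · · # # · ·
    · · · · # # · ·
    · · · # # # · ·
    · · · # # # · ·
    · · # # # · · ·
    · · # # · · · ·
    · # · · · · · ·

Final: "outside"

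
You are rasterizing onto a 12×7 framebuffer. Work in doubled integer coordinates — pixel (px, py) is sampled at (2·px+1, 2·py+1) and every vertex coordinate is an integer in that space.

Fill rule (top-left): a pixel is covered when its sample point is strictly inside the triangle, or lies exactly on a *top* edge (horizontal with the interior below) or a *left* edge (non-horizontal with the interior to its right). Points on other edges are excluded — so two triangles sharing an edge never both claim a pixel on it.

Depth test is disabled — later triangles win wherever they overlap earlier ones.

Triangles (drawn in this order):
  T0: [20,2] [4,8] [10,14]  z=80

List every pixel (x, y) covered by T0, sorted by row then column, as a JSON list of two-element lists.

T0:
  2·area = 132  (B↔C swapped to make it positive)
  edge (20, 2)→(10, 14): d=(-10,12) right/bottom  bias=-1
  edge (10, 14)→(4, 8): d=(-6,-6) top-left  bias=+0
  edge (4, 8)→(20, 2): d=(16,-6) top-left  bias=+0
    (9,1)@(19, 3): e=[2,120,10] → #
    (10,1)@(21, 3): e=[-22,132,22] → ·
    (0,2)@(1, 5): e=[198,0,-66] → ·  [on edge]
    (6,2)@(13, 5): e=[54,72,6] → #
    (7,2)@(15, 5): e=[30,84,18] → #
    (8,2)@(17, 5): e=[6,96,30] → #
    (9,2)@(19, 5): e=[-18,108,42] → ·
    (1,3)@(3, 7): e=[154,0,-22] → ·  [on edge]
    (3,3)@(7, 7): e=[106,24,2] → #
    (4,3)@(9, 7): e=[82,36,14] → #
    (5,3)@(11, 7): e=[58,48,26] → #
    (8,3)@(17, 7): e=[-14,84,62] → ·
    (2,4)@(5, 9): e=[110,0,22] → #  [on edge]
    (3,5)@(7, 11): e=[66,0,66] → #  [on edge]
    (4,6)@(9, 13): e=[22,0,110] → #  [on edge]
  covered (18 px):
    · · · · · · · · · · · ·
    · · · · · · · · · # · ·
    · · · · · · # # # · · ·
    · · · # # # # # · · · ·
    · · # # # # # · · · · ·
    · · · # # # · · · · · ·
    · · · · # · · · · · · ·

Answer: [[9,1],[6,2],[7,2],[8,2],[3,3],[4,3],[5,3],[6,3],[7,3],[2,4],[3,4],[4,4],[5,4],[6,4],[3,5],[4,5],[5,5],[4,6]]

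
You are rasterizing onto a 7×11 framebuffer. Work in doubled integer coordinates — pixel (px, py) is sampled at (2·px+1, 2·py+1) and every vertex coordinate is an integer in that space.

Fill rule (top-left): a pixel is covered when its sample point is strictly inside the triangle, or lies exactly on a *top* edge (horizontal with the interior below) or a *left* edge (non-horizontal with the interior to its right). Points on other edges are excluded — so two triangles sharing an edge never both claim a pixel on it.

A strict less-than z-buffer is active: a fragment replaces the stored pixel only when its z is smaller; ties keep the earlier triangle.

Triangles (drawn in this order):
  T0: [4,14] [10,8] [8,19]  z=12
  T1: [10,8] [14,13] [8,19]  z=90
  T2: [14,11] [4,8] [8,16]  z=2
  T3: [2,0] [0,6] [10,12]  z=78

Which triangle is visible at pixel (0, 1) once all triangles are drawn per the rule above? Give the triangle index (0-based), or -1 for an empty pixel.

T0:
  2·area = 54
  edge (4, 14)→(10, 8): d=(6,-6) top-left  bias=+0
  edge (10, 8)→(8, 19): d=(-2,11) right/bottom  bias=-1
  edge (8, 19)→(4, 14): d=(-4,-5) top-left  bias=+0
    (6,2)@(13, 5): e=[0,-27,81] → ·  [on edge]
    (5,3)@(11, 7): e=[0,-9,63] → ·  [on edge]
    (4,4)@(9, 9): e=[0,9,45] → #  [on edge]
    (5,4)@(11, 9): e=[12,-13,55] → ·
    (3,5)@(7, 11): e=[0,27,27] → #  [on edge]
    (5,5)@(11, 11): e=[24,-17,47] → ·
    (2,6)@(5, 13): e=[0,45,9] → #  [on edge]
    (5,6)@(11, 13): e=[36,-21,39] → ·
    (1,7)@(3, 15): e=[0,63,-9] → ·  [on edge]
    (2,7)@(5, 15): e=[12,41,1] → #
    (4,7)@(9, 15): e=[36,-3,21] → ·
    (0,8)@(1, 17): e=[0,81,-27] → ·  [on edge]
  covered (9 px):
    · · · · · · ·
    · · · · · · ·
    · · · · · · ·
    · · · · · · ·
    · · · · # · ·
    · · · # # · ·
    · · # # # · ·
    · · # # · · ·
    · · · # · · ·
    · · · · · · ·
    · · · · · · ·
T1:
  2·area = 54
  edge (10, 8)→(14, 13): d=(4,5) right/bottom  bias=-1
  edge (14, 13)→(8, 19): d=(-6,6) right/bottom  bias=-1
  edge (8, 19)→(10, 8): d=(2,-11) top-left  bias=+0
    (5,5)@(11, 11): e=[7,30,17] → #
    (6,5)@(13, 11): e=[-3,18,39] → ·
    (5,6)@(11, 13): e=[15,18,21] → #
    (6,6)@(13, 13): e=[5,6,43] → #
    (4,7)@(9, 15): e=[33,18,3] → #
    (6,7)@(13, 15): e=[13,-6,47] → ·
    (4,8)@(9, 17): e=[41,6,7] → #
    (5,8)@(11, 17): e=[31,-6,29] → ·
    (4,9)@(9, 19): e=[49,-6,11] → ·
  covered (6 px):
    · · · · · · ·
    · · · · · · ·
    · · · · · · ·
    · · · · · · ·
    · · · · · · ·
    · · · · · # ·
    · · · · · # #
    · · · · # # ·
    · · · · # · ·
    · · · · · · ·
    · · · · · · ·
T2:
  2·area = 68  (B↔C swapped to make it positive)
  edge (14, 11)→(8, 16): d=(-6,5) right/bottom  bias=-1
  edge (8, 16)→(4, 8): d=(-4,-8) top-left  bias=+0
  edge (4, 8)→(14, 11): d=(10,3) right/bottom  bias=-1
    (2,4)@(5, 9): e=[57,4,7] → #
    (3,4)@(7, 9): e=[47,20,1] → #
    (4,4)@(9, 9): e=[37,36,-5] → ·
    (2,5)@(5, 11): e=[45,-4,27] → ·
    (3,5)@(7, 11): e=[35,12,21] → #
    (4,5)@(9, 11): e=[25,28,15] → #
    (5,5)@(11, 11): e=[15,44,9] → #
    (6,5)@(13, 11): e=[5,60,3] → #
    (3,6)@(7, 13): e=[23,4,41] → #
    (6,6)@(13, 13): e=[-7,52,23] → ·
    (3,7)@(7, 15): e=[11,-4,61] → ·
    (4,7)@(9, 15): e=[1,12,55] → #
  covered (10 px):
    · · · · · · ·
    · · · · · · ·
    · · · · · · ·
    · · · · · · ·
    · · # # · · ·
    · · · # # # #
    · · · # # # ·
    · · · · # · ·
    · · · · · · ·
    · · · · · · ·
    · · · · · · ·
T3:
  2·area = 72  (B↔C swapped to make it positive)
  edge (2, 0)→(10, 12): d=(8,12) right/bottom  bias=-1
  edge (10, 12)→(0, 6): d=(-10,-6) top-left  bias=+0
  edge (0, 6)→(2, 0): d=(2,-6) top-left  bias=+0
    (0,1)@(1, 3): e=[36,36,0] → #  [on edge]
    (1,1)@(3, 3): e=[12,48,12] → #
    (2,1)@(5, 3): e=[-12,60,24] → ·
    (0,2)@(1, 5): e=[52,16,4] → #
    (2,2)@(5, 5): e=[4,40,28] → #
    (3,2)@(7, 5): e=[-20,52,40] → ·
    (0,3)@(1, 7): e=[68,-4,8] → ·
    (1,3)@(3, 7): e=[44,8,20] → #
    (3,3)@(7, 7): e=[-4,32,44] → ·
    (1,4)@(3, 9): e=[60,-12,24] → ·
    (2,4)@(5, 9): e=[36,0,36] → #  [on edge]
    (3,4)@(7, 9): e=[12,12,48] → #
  covered (10 px):
    · · · · · · ·
    # # · · · · ·
    # # # · · · ·
    · # # · · · ·
    · · # # · · ·
    · · · · # · ·
    · · · · · · ·
    · · · · · · ·
    · · · · · · ·
    · · · · · · ·
    · · · · · · ·

Z-buffer (winner per pixel, '.' = empty):
  . . . . . . .
  3 3 . . . . .
  3 3 3 . . . .
  . 3 3 . . . .
  . . 2 2 0 . .
  . . . 2 2 2 2
  . . 0 2 2 2 1
  . . 0 0 2 1 .
  . . . 0 1 . .
  . . . . . . .
  . . . . . . .

Final: 3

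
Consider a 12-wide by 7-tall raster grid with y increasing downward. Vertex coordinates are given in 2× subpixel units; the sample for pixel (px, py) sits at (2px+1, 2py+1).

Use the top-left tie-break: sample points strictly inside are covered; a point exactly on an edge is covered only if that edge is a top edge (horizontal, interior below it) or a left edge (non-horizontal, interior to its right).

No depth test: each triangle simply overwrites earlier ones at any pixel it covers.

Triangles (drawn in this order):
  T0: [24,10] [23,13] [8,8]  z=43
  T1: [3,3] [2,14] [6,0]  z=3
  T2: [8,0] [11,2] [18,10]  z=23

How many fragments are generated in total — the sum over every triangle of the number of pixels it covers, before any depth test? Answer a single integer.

T0:
  2·area = 50
  edge (24, 10)→(23, 13): d=(-1,3) right/bottom  bias=-1
  edge (23, 13)→(8, 8): d=(-15,-5) top-left  bias=+0
  edge (8, 8)→(24, 10): d=(16,2) right/bottom  bias=-1
    (2,3)@(5, 7): e=[60,0,-10] → ·  [on edge]
    (5,4)@(11, 9): e=[40,0,10] → #  [on edge]
    (6,4)@(13, 9): e=[34,10,6] → #
    (7,4)@(15, 9): e=[28,20,2] → #
    (8,4)@(17, 9): e=[22,30,-2] → ·
    (5,5)@(11, 11): e=[38,-30,42] → ·
    (6,5)@(13, 11): e=[32,-20,38] → ·
    (7,5)@(15, 11): e=[26,-10,34] → ·
    (8,5)@(17, 11): e=[20,0,30] → #  [on edge]
    (9,5)@(19, 11): e=[14,10,26] → #
    (10,5)@(21, 11): e=[8,20,22] → #
    (11,5)@(23, 11): e=[2,30,18] → #
    (11,6)@(23, 13): e=[0,0,50] → ·  [on edge]
  covered (7 px):
    · · · · · · · · · · · ·
    · · · · · · · · · · · ·
    · · · · · · · · · · · ·
    · · · · · · · · · · · ·
    · · · · · # # # · · · ·
    · · · · · · · · # # # #
    · · · · · · · · · · · ·
T1:
  2·area = 30  (B↔C swapped to make it positive)
  edge (3, 3)→(6, 0): d=(3,-3) top-left  bias=+0
  edge (6, 0)→(2, 14): d=(-4,14) right/bottom  bias=-1
  edge (2, 14)→(3, 3): d=(1,-11) top-left  bias=+0
    (2,0)@(5, 1): e=[0,10,20] → #  [on edge]
    (3,0)@(7, 1): e=[6,-18,42] → ·
    (1,1)@(3, 3): e=[0,30,0] → #  [on edge]
    (3,1)@(7, 3): e=[12,-26,44] → ·
    (0,2)@(1, 5): e=[0,50,-20] → ·  [on edge]
    (1,2)@(3, 5): e=[6,22,2] → #
    (2,2)@(5, 5): e=[12,-6,24] → ·
    (1,3)@(3, 7): e=[12,14,4] → #
    (2,3)@(5, 7): e=[18,-14,26] → ·
    (1,4)@(3, 9): e=[18,6,6] → #
    (2,4)@(5, 9): e=[24,-22,28] → ·
    (1,5)@(3, 11): e=[24,-2,8] → ·
  covered (6 px):
    · · # · · · · · · · · ·
    · # # · · · · · · · · ·
    · # · · · · · · · · · ·
    · # · · · · · · · · · ·
    · # · · · · · · · · · ·
    · · · · · · · · · · · ·
    · · · · · · · · · · · ·
T2:
  2·area = 10
  edge (8, 0)→(11, 2): d=(3,2) right/bottom  bias=-1
  edge (11, 2)→(18, 10): d=(7,8) right/bottom  bias=-1
  edge (18, 10)→(8, 0): d=(-10,-10) top-left  bias=+0
    (4,0)@(9, 1): e=[1,9,0] → #  [on edge]
    (5,0)@(11, 1): e=[-3,-7,20] → ·
    (4,1)@(9, 3): e=[7,23,-20] → ·
    (5,1)@(11, 3): e=[3,7,0] → #  [on edge]
    (6,1)@(13, 3): e=[-1,-9,20] → ·
    (5,2)@(11, 5): e=[9,21,-20] → ·
    (6,2)@(13, 5): e=[5,5,0] → #  [on edge]
    (7,2)@(15, 5): e=[1,-11,20] → ·
    (6,3)@(13, 7): e=[11,19,-20] → ·
    (7,3)@(15, 7): e=[7,3,0] → #  [on edge]
    (8,3)@(17, 7): e=[3,-13,20] → ·
    (7,4)@(15, 9): e=[13,17,-20] → ·
    (8,4)@(17, 9): e=[9,1,0] → #  [on edge]
    (9,5)@(19, 11): e=[11,-1,0] → ·  [on edge]
    (10,6)@(21, 13): e=[13,-3,0] → ·  [on edge]
  covered (5 px):
    · · · · # · · · · · · ·
    · · · · · # · · · · · ·
    · · · · · · # · · · · ·
    · · · · · · · # · · · ·
    · · · · · · · · # · · ·
    · · · · · · · · · · · ·
    · · · · · · · · · · · ·

Final: 18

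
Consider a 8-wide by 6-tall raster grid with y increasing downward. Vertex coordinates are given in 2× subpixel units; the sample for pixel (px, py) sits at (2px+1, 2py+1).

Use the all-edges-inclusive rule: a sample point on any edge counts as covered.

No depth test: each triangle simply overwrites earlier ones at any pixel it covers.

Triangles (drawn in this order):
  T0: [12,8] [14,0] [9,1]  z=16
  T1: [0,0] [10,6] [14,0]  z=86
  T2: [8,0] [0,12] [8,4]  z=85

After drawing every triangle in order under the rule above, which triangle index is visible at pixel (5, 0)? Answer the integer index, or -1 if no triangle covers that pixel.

T0:
  2·area = 38  (B↔C swapped to make it positive)
  edge (12, 8)→(9, 1): d=(-3,-7) inclusive
  edge (9, 1)→(14, 0): d=(5,-1) inclusive
  edge (14, 0)→(12, 8): d=(-2,8) inclusive
    (4,0)@(9, 1): e=[0,0,38] → X  [on edge]
    (5,0)@(11, 1): e=[14,2,22] → X
    (6,0)@(13, 1): e=[28,4,6] → X
    (7,0)@(15, 1): e=[42,6,-10] → .
    (4,1)@(9, 3): e=[-6,10,34] → .
    (5,1)@(11, 3): e=[8,12,18] → X
    (7,1)@(15, 3): e=[36,16,-14] → .
    (5,2)@(11, 5): e=[2,22,14] → X
    (6,2)@(13, 5): e=[16,24,-2] → .
    (5,3)@(11, 7): e=[-4,32,10] → .
  covered (6 px):
    . . . . X X X .
    . . . . . X X .
    . . . . . X . .
    . . . . . . . .
    . . . . . . . .
    . . . . . . . .
T1:
  2·area = 84  (B↔C swapped to make it positive)
  edge (0, 0)→(14, 0): d=(14,0) inclusive
  edge (14, 0)→(10, 6): d=(-4,6) inclusive
  edge (10, 6)→(0, 0): d=(-10,-6) inclusive
    (1,0)@(3, 1): e=[14,62,8] → X
    (2,0)@(5, 1): e=[14,50,20] → X
    (3,0)@(7, 1): e=[14,38,32] → X
    (4,0)@(9, 1): e=[14,26,44] → X
    (5,0)@(11, 1): e=[14,14,56] → X
    (6,0)@(13, 1): e=[14,2,68] → X
    (7,0)@(15, 1): e=[14,-10,80] → .
    (1,1)@(3, 3): e=[42,54,-12] → .
    (2,1)@(5, 3): e=[42,42,0] → X  [on edge]
    (6,1)@(13, 3): e=[42,-6,48] → .
    (2,2)@(5, 5): e=[70,34,-20] → .
    (3,2)@(7, 5): e=[70,22,-8] → .
    (7,4)@(15, 9): e=[126,-42,0] → .  [on edge]
  covered (11 px):
    . X X X X X X .
    . . X X X X . .
    . . . . X . . .
    . . . . . . . .
    . . . . . . . .
    . . . . . . . .
T2:
  2·area = 32  (B↔C swapped to make it positive)
  edge (8, 0)→(8, 4): d=(0,4) inclusive
  edge (8, 4)→(0, 12): d=(-8,8) inclusive
  edge (0, 12)→(8, 0): d=(8,-12) inclusive
    (5,0)@(11, 1): e=[-12,0,44] → .  [on edge]
    (3,1)@(7, 3): e=[4,16,12] → X
    (4,1)@(9, 3): e=[-4,0,36] → .  [on edge]
    (2,2)@(5, 5): e=[12,16,4] → X
    (3,2)@(7, 5): e=[4,0,28] → X  [on edge]
    (4,2)@(9, 5): e=[-4,-16,52] → .
    (2,3)@(5, 7): e=[12,0,20] → X  [on edge]
    (3,3)@(7, 7): e=[4,-16,44] → .
    (1,4)@(3, 9): e=[20,0,12] → X  [on edge]
    (2,4)@(5, 9): e=[12,-16,36] → .
    (0,5)@(1, 11): e=[28,0,4] → X  [on edge]
    (1,5)@(3, 11): e=[20,-16,28] → .
  covered (6 px):
    . . . . . . . .
    . . . X . . . .
    . . X X . . . .
    . . X . . . . .
    . X . . . . . .
    X . . . . . . .

Z-buffer (winner per pixel, '.' = empty):
  . 1 1 1 1 1 1 .
  . . 1 2 1 1 0 .
  . . 2 2 1 0 . .
  . . 2 . . . . .
  . 2 . . . . . .
  2 . . . . . . .

Final: 1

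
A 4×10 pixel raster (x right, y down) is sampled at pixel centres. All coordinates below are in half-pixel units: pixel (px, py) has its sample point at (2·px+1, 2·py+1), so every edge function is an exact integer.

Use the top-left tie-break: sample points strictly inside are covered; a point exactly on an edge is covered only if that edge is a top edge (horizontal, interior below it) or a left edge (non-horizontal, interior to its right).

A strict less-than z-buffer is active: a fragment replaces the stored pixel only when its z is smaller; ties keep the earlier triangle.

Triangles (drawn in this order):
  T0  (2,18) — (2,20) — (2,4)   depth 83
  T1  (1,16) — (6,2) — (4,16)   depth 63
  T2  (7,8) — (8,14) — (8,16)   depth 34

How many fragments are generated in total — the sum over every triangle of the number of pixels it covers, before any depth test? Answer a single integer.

T0:
  degenerate (2·area = 0) — covers nothing
T1:
  2·area = 42
  edge (1, 16)→(6, 2): d=(5,-14) top-left  bias=+0
  edge (6, 2)→(4, 16): d=(-2,14) right/bottom  bias=-1
  edge (4, 16)→(1, 16): d=(-3,0) right/bottom  bias=-1
    (2,2)@(5, 5): e=[1,8,33] → #
    (3,2)@(7, 5): e=[29,-20,33] → ·
    (2,3)@(5, 7): e=[11,4,27] → #
    (3,3)@(7, 7): e=[39,-24,27] → ·
    (2,4)@(5, 9): e=[21,0,21] → ·  [on edge]
    (1,5)@(3, 11): e=[3,24,15] → #
    (2,5)@(5, 11): e=[31,-4,15] → ·
    (1,6)@(3, 13): e=[13,20,9] → #
    (2,6)@(5, 13): e=[41,-8,9] → ·
    (1,7)@(3, 15): e=[23,16,3] → #
    (2,7)@(5, 15): e=[51,-12,3] → ·
    (1,8)@(3, 17): e=[33,12,-3] → ·
  covered (5 px):
    · · · ·
    · · · ·
    · · # ·
    · · # ·
    · · · ·
    · # · ·
    · # · ·
    · # · ·
    · · · ·
    · · · ·
T2:
  2·area = 2
  edge (7, 8)→(8, 14): d=(1,6) right/bottom  bias=-1
  edge (8, 14)→(8, 16): d=(0,2) right/bottom  bias=-1
  edge (8, 16)→(7, 8): d=(-1,-8) top-left  bias=+0
  covered (0 px):
    · · · ·
    · · · ·
    · · · ·
    · · · ·
    · · · ·
    · · · ·
    · · · ·
    · · · ·
    · · · ·
    · · · ·

Answer: 5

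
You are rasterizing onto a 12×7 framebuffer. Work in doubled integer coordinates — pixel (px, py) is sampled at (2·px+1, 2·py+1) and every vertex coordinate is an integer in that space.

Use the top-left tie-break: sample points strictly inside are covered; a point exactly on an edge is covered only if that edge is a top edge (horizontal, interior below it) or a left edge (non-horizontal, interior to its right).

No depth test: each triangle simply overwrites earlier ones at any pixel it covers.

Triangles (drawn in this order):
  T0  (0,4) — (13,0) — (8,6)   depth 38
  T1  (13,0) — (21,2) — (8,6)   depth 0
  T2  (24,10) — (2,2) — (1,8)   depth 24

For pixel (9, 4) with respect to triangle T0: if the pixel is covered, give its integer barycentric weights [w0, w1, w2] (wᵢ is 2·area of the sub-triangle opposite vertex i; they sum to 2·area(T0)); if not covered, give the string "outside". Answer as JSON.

T0:
  2·area = 58
  edge (0, 4)→(13, 0): d=(13,-4) top-left  bias=+0
  edge (13, 0)→(8, 6): d=(-5,6) right/bottom  bias=-1
  edge (8, 6)→(0, 4): d=(-8,-2) top-left  bias=+0
    (5,0)@(11, 1): e=[5,7,46] → #
    (6,0)@(13, 1): e=[13,-5,50] → ·
    (2,1)@(5, 3): e=[7,33,18] → #
    (3,1)@(7, 3): e=[15,21,22] → #
    (4,1)@(9, 3): e=[23,9,26] → #
    (5,1)@(11, 3): e=[31,-3,30] → ·
    (2,2)@(5, 5): e=[33,23,2] → #
    (4,2)@(9, 5): e=[49,-1,10] → ·
    (2,3)@(5, 7): e=[59,13,-14] → ·
    (3,3)@(7, 7): e=[67,1,-10] → ·
  covered (6 px):
    · · · · · # · · · · · ·
    · · # # # · · · · · · ·
    · · # # · · · · · · · ·
    · · · · · · · · · · · ·
    · · · · · · · · · · · ·
    · · · · · · · · · · · ·
    · · · · · · · · · · · ·
T1:
  2·area = 58
  edge (13, 0)→(21, 2): d=(8,2) right/bottom  bias=-1
  edge (21, 2)→(8, 6): d=(-13,4) right/bottom  bias=-1
  edge (8, 6)→(13, 0): d=(5,-6) top-left  bias=+0
    (6,0)@(13, 1): e=[8,45,5] → #
    (7,0)@(15, 1): e=[4,37,17] → #
    (8,0)@(17, 1): e=[0,29,29] → ·  [on edge]
    (5,1)@(11, 3): e=[28,27,3] → #
    (8,1)@(17, 3): e=[16,3,39] → #
    (9,1)@(19, 3): e=[12,-5,51] → ·
    (4,2)@(9, 5): e=[48,9,1] → #
    (6,2)@(13, 5): e=[40,-7,25] → ·
    (7,2)@(15, 5): e=[36,-15,37] → ·
    (8,2)@(17, 5): e=[32,-23,49] → ·
    (4,3)@(9, 7): e=[64,-17,11] → ·
    (5,3)@(11, 7): e=[60,-25,23] → ·
  covered (8 px):
    · · · · · · # # · · · ·
    · · · · · # # # # · · ·
    · · · · # # · · · · · ·
    · · · · · · · · · · · ·
    · · · · · · · · · · · ·
    · · · · · · · · · · · ·
    · · · · · · · · · · · ·
T2:
  2·area = 140  (B↔C swapped to make it positive)
  edge (24, 10)→(1, 8): d=(-23,-2) top-left  bias=+0
  edge (1, 8)→(2, 2): d=(1,-6) top-left  bias=+0
  edge (2, 2)→(24, 10): d=(22,8) right/bottom  bias=-1
    (1,1)@(3, 3): e=[119,7,14] → #
    (2,1)@(5, 3): e=[123,19,-2] → ·
    (1,2)@(3, 5): e=[73,9,58] → #
    (2,2)@(5, 5): e=[77,21,42] → #
    (3,2)@(7, 5): e=[81,33,26] → #
    (4,2)@(9, 5): e=[85,45,10] → #
    (5,2)@(11, 5): e=[89,57,-6] → ·
    (1,3)@(3, 7): e=[27,11,102] → #
    (5,3)@(11, 7): e=[43,59,38] → #
    (6,3)@(13, 7): e=[47,71,22] → #
    (7,3)@(15, 7): e=[51,83,6] → #
    (8,3)@(17, 7): e=[55,95,-10] → ·
  covered (17 px):
    · · · · · · · · · · · ·
    · # · · · · · · · · · ·
    · # # # # · · · · · · ·
    · # # # # # # # · · · ·
    · · · · · · # # # # # ·
    · · · · · · · · · · · ·
    · · · · · · · · · · · ·

Answer: "outside"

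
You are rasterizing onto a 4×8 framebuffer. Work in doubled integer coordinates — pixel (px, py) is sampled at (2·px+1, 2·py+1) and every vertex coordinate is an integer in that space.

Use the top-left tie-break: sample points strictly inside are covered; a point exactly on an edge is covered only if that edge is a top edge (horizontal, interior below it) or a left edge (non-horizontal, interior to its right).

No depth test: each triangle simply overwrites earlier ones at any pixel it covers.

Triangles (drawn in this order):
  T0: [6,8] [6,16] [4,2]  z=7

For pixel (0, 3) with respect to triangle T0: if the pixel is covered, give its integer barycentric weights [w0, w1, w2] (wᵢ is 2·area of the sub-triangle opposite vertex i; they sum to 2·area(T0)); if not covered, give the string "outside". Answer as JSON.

T0:
  2·area = 16
  edge (6, 8)→(6, 16): d=(0,8) right/bottom  bias=-1
  edge (6, 16)→(4, 2): d=(-2,-14) top-left  bias=+0
  edge (4, 2)→(6, 8): d=(2,6) right/bottom  bias=-1
    (2,2)@(5, 5): e=[8,8,0] → ·  [on edge]
    (2,3)@(5, 7): e=[8,4,4] → #
    (3,3)@(7, 7): e=[-8,32,-8] → ·
    (2,4)@(5, 9): e=[8,0,8] → #  [on edge]
    (3,4)@(7, 9): e=[-8,28,-4] → ·
    (2,5)@(5, 11): e=[8,-4,12] → ·
    (3,5)@(7, 11): e=[-8,24,0] → ·  [on edge]
  covered (2 px):
    · · · ·
    · · · ·
    · · · ·
    · · # ·
    · · # ·
    · · · ·
    · · · ·
    · · · ·

Result: "outside"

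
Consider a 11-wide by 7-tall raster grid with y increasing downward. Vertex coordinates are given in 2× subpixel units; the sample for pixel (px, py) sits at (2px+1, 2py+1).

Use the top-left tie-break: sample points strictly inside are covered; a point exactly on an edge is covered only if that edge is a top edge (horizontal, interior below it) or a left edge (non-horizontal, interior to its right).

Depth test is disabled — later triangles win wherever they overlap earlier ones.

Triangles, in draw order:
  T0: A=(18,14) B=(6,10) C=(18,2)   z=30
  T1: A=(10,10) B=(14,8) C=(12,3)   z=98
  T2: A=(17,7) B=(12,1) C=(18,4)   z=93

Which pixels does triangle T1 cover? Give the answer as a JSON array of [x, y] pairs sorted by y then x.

T0:
  2·area = 144
  edge (18, 14)→(6, 10): d=(-12,-4) top-left  bias=+0
  edge (6, 10)→(18, 2): d=(12,-8) top-left  bias=+0
  edge (18, 2)→(18, 14): d=(0,12) right/bottom  bias=-1
    (8,1)@(17, 3): e=[128,4,12] → X
    (9,1)@(19, 3): e=[136,20,-12] → .
    (7,2)@(15, 5): e=[96,12,36] → X
    (9,2)@(19, 5): e=[112,44,-12] → .
    (5,3)@(11, 7): e=[56,4,84] → X
    (6,3)@(13, 7): e=[64,20,60] → X
    (9,3)@(19, 7): e=[88,68,-12] → .
    (1,4)@(3, 9): e=[0,-36,180] → .  [on edge]
    (4,4)@(9, 9): e=[24,12,108] → X
    (9,4)@(19, 9): e=[64,92,-12] → .
    (4,5)@(9, 11): e=[0,36,108] → X  [on edge]
    (9,5)@(19, 11): e=[40,116,-12] → .
    (7,6)@(15, 13): e=[0,108,36] → X  [on edge]
  covered (19 px):
    . . . . . . . . . . .
    . . . . . . . . X . .
    . . . . . . . X X . .
    . . . . . X X X X . .
    . . . . X X X X X . .
    . . . . X X X X X . .
    . . . . . . . X X . .
T1:
  2·area = 24  (B↔C swapped to make it positive)
  edge (10, 10)→(12, 3): d=(2,-7) top-left  bias=+0
  edge (12, 3)→(14, 8): d=(2,5) right/bottom  bias=-1
  edge (14, 8)→(10, 10): d=(-4,2) right/bottom  bias=-1
    (5,3)@(11, 7): e=[1,13,10] → X
    (6,3)@(13, 7): e=[15,3,6] → X
    (7,3)@(15, 7): e=[29,-7,2] → .
    (5,4)@(11, 9): e=[5,17,2] → X
    (6,4)@(13, 9): e=[19,7,-2] → .
    (5,5)@(11, 11): e=[9,21,-6] → .
  covered (3 px):
    . . . . . . . . . . .
    . . . . . . . . . . .
    . . . . . . . . . . .
    . . . . . X X . . . .
    . . . . . X . . . . .
    . . . . . . . . . . .
    . . . . . . . . . . .
T2:
  2·area = 21
  edge (17, 7)→(12, 1): d=(-5,-6) top-left  bias=+0
  edge (12, 1)→(18, 4): d=(6,3) right/bottom  bias=-1
  edge (18, 4)→(17, 7): d=(-1,3) right/bottom  bias=-1
    (9,0)@(19, 1): e=[42,-21,0] → .  [on edge]
    (7,1)@(15, 3): e=[8,3,10] → X
    (8,1)@(17, 3): e=[20,-3,4] → .
    (7,2)@(15, 5): e=[-2,15,8] → .
    (8,2)@(17, 5): e=[10,9,2] → X
    (9,2)@(19, 5): e=[22,3,-4] → .
    (8,3)@(17, 7): e=[0,21,0] → .  [on edge]
    (7,6)@(15, 13): e=[-42,63,0] → .  [on edge]
  covered (2 px):
    . . . . . . . . . . .
    . . . . . . . X . . .
    . . . . . . . . X . .
    . . . . . . . . . . .
    . . . . . . . . . . .
    . . . . . . . . . . .
    . . . . . . . . . . .

Result: [[5,3],[6,3],[5,4]]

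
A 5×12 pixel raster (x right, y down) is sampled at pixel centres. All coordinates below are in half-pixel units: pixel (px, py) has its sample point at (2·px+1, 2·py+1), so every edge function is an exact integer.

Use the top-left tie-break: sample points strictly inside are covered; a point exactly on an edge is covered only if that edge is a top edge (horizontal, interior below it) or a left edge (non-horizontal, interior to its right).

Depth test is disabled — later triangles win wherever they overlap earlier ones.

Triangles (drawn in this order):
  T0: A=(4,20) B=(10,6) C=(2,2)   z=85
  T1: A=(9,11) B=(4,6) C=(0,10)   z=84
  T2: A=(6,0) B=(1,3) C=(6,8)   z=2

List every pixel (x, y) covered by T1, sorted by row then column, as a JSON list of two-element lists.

T0:
  2·area = 136  (B↔C swapped to make it positive)
  edge (4, 20)→(2, 2): d=(-2,-18) top-left  bias=+0
  edge (2, 2)→(10, 6): d=(8,4) right/bottom  bias=-1
  edge (10, 6)→(4, 20): d=(-6,14) right/bottom  bias=-1
    (1,1)@(3, 3): e=[16,4,116] → X
    (2,1)@(5, 3): e=[52,-4,88] → .
    (1,2)@(3, 5): e=[12,20,104] → X
    (2,2)@(5, 5): e=[48,12,76] → X
    (3,2)@(7, 5): e=[84,4,48] → X
    (4,2)@(9, 5): e=[120,-4,20] → .
    (1,3)@(3, 7): e=[8,36,92] → X
    (4,3)@(9, 7): e=[116,12,8] → X
    (1,4)@(3, 9): e=[4,52,80] → X
    (4,4)@(9, 9): e=[112,28,-4] → .
    (1,5)@(3, 11): e=[0,68,68] → X  [on edge]
    (4,5)@(9, 11): e=[108,44,-16] → .
    (3,6)@(7, 13): e=[68,68,0] → .  [on edge]
  covered (17 px):
    . . . . .
    . X . . .
    . X X X .
    . X X X X
    . X X X .
    . X X X .
    . . X . .
    . . X . .
    . . X . .
    . . . . .
    . . . . .
    . . . . .
T1:
  2·area = 40  (B↔C swapped to make it positive)
  edge (9, 11)→(0, 10): d=(-9,-1) top-left  bias=+0
  edge (0, 10)→(4, 6): d=(4,-4) top-left  bias=+0
  edge (4, 6)→(9, 11): d=(5,5) right/bottom  bias=-1
    (4,0)@(9, 1): e=[90,0,-50] → .  [on edge]
    (0,1)@(1, 3): e=[64,-24,0] → .  [on edge]
    (3,1)@(7, 3): e=[70,0,-30] → .  [on edge]
    (1,2)@(3, 5): e=[48,-8,0] → .  [on edge]
    (2,2)@(5, 5): e=[50,0,-10] → .  [on edge]
    (1,3)@(3, 7): e=[30,0,10] → X  [on edge]
    (2,3)@(5, 7): e=[32,8,0] → .  [on edge]
    (0,4)@(1, 9): e=[10,0,30] → X  [on edge]
    (2,4)@(5, 9): e=[14,16,10] → X
    (3,4)@(7, 9): e=[16,24,0] → .  [on edge]
    (0,5)@(1, 11): e=[-8,8,40] → .
    (1,5)@(3, 11): e=[-6,16,30] → .
    (4,5)@(9, 11): e=[0,40,0] → .  [on edge]
  covered (4 px):
    . . . . .
    . . . . .
    . . . . .
    . X . . .
    X X X . .
    . . . . .
    . . . . .
    . . . . .
    . . . . .
    . . . . .
    . . . . .
    . . . . .
T2:
  2·area = 40  (B↔C swapped to make it positive)
  edge (6, 0)→(6, 8): d=(0,8) right/bottom  bias=-1
  edge (6, 8)→(1, 3): d=(-5,-5) top-left  bias=+0
  edge (1, 3)→(6, 0): d=(5,-3) top-left  bias=+0
    (2,0)@(5, 1): e=[8,30,2] → X
    (3,0)@(7, 1): e=[-8,40,8] → .
    (0,1)@(1, 3): e=[40,0,0] → X  [on edge]
    (1,1)@(3, 3): e=[24,10,6] → X
    (3,1)@(7, 3): e=[-8,30,18] → .
    (0,2)@(1, 5): e=[40,-10,10] → .
    (1,2)@(3, 5): e=[24,0,16] → X  [on edge]
    (3,2)@(7, 5): e=[-8,20,28] → .
    (1,3)@(3, 7): e=[24,-10,26] → .
    (2,3)@(5, 7): e=[8,0,32] → X  [on edge]
    (3,3)@(7, 7): e=[-8,10,38] → .
    (2,4)@(5, 9): e=[8,-10,42] → .
    (3,4)@(7, 9): e=[-8,0,48] → .  [on edge]
    (4,5)@(9, 11): e=[-24,0,64] → .  [on edge]
  covered (7 px):
    . . X . .
    X X X . .
    . X X . .
    . . X . .
    . . . . .
    . . . . .
    . . . . .
    . . . . .
    . . . . .
    . . . . .
    . . . . .
    . . . . .

Result: [[1,3],[0,4],[1,4],[2,4]]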